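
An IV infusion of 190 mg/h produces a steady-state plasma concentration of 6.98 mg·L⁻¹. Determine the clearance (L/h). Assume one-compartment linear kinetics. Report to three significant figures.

At steady state, infusion rate = CL × Css, so CL = rate / Css.
CL = 190 / 6.98 = 27.22 L/h

27.2 L/h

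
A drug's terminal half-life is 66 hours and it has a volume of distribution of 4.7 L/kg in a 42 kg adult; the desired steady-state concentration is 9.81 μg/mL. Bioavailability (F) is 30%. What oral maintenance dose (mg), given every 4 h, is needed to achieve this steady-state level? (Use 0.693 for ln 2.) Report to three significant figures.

271 mg

Total Vd = 4.7 × 42 = 197.4 L
CL = ln 2 · Vd / t½ = 0.693 × 197.4 / 66 = 2.073 L/h
D = CL × Css × τ / F = 2.073 × 9.81 × 4 / 0.3 = 271.1 mg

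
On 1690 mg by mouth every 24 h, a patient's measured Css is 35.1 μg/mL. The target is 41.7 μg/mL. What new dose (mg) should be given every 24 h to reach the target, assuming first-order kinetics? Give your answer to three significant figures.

2010 mg

With linear kinetics, Css is proportional to dose rate (D/τ) at fixed clearance.
D₂ = D₁ × (Css,target / Css,current) = 1690 × 41.7/35.1 = 2008 mg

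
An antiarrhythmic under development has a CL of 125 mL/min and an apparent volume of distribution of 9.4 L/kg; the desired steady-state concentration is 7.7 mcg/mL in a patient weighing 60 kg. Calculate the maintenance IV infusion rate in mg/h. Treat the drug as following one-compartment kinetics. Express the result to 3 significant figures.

57.8 mg/h

CL = 125 mL/min = 125 × 0.06 = 7.500 L/h
At steady state, infusion rate equals elimination rate: rate in = CL × Css.
Infusion rate = CL · Css = 7.500 L/h × 7.7 mg/L = 57.75 mg/h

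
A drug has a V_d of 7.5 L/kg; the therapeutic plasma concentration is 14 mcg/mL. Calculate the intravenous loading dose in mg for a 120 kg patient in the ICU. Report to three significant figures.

Vd = 7.5 L/kg × 120 kg = 900.0 L
The loading dose fills Vd to the target concentration.
LD = Vd × C = 900.0 × 14.00 = 12600 mg

12600 mg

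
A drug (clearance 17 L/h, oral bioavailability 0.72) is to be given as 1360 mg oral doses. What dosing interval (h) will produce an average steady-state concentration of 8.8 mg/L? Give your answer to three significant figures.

6.55 h

F·D/τ = CL·Css → τ = F·D / (CL·Css).
τ = 0.72 × 1360 / (17 × 8.8) = 6.545 h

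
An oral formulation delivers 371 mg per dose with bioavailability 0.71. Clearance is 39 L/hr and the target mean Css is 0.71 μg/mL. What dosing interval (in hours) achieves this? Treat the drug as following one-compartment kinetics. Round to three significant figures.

F·D/τ = CL·Css → τ = F·D / (CL·Css).
τ = 0.71 × 371 / (39 × 0.71) = 9.513 h

9.51 h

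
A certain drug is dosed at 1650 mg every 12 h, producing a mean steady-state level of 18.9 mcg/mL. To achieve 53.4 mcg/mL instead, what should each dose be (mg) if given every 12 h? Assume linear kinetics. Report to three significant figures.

4660 mg

For first-order elimination, Css ∝ F·D/(CL·τ); F and CL are unchanged, so Css ∝ D/τ.
D₂ = D₁ × (Css,target / Css,current) = 1650 × 53.4/18.9 = 4662 mg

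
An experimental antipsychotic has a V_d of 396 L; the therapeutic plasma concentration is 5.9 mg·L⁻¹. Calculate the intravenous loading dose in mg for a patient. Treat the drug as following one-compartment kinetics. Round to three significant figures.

The loading dose fills Vd to the target concentration.
LD = Vd × C = 396.0 × 5.900 = 2336 mg

2340 mg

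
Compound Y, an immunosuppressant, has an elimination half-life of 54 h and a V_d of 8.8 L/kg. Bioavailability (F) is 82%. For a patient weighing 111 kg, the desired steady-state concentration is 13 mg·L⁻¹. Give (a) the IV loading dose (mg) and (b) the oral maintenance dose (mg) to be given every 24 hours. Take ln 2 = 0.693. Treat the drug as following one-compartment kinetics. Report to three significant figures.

Total Vd = 8.8 × 111 = 976.8 L
LD = Vd × C = 976.8 × 13 = 12700 mg
CL = 0.693 × Vd / t½ = 0.693 × 976.8 / 54 = 12.54 L/h
D = CL × Css × τ / F = 12.54 × 13 × 24 / 0.82 = 4771 mg

(a) 12700 mg; (b) 4770 mg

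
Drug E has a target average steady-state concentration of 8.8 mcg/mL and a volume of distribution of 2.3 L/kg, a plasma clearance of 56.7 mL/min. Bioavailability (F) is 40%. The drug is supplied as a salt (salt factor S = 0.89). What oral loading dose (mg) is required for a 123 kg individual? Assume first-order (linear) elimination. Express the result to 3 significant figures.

Total Vd = 2.3 × 123 = 282.9 L
LD = Vd × C / F / S = 282.9 × 8.800 / 0.4 / 0.89 = 6993 mg

6990 mg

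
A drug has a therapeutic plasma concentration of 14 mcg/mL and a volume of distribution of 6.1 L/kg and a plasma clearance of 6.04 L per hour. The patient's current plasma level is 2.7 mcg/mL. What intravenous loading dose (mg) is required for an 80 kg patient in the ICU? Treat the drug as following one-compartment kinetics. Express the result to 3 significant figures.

5510 mg

Total Vd = 6.1 × 80 = 488.0 L
Loading dose depends on Vd (not clearance): it fills the distribution volume.
Concentration deficit ΔC = 14 − 2.7 = 11.30 mg/L
LD = Vd × ΔC = 488.0 × 11.30 = 5514 mg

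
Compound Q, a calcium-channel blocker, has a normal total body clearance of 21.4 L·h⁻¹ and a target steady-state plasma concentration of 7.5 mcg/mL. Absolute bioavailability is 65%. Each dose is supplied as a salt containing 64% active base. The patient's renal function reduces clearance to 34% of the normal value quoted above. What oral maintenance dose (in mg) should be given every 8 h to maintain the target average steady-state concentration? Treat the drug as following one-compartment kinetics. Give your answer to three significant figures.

1050 mg

Patient clearance = 0.34 × 21.40 = 7.276 L/h
D = CL × Css × τ / F / S = 7.276 × 7.5 × 8 / 0.65 / 0.64 = 1049 mg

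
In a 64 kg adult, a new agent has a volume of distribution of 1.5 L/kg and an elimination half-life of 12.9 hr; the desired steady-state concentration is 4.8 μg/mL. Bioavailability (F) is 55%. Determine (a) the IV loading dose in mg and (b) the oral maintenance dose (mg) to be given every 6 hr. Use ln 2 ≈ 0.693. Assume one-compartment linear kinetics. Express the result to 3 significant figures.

Vd(total) = 64 kg × 1.5 L/kg = 96.00 L
LD = Vd × C = 96.00 × 4.8 = 460.8 mg
CL = 0.693 × Vd / t½ = 0.693 × 96.00 / 12.9 = 5.157 L/h
D = CL × Css × τ / F = 5.157 × 4.8 × 6 / 0.55 = 270.0 mg

(a) 461 mg; (b) 270 mg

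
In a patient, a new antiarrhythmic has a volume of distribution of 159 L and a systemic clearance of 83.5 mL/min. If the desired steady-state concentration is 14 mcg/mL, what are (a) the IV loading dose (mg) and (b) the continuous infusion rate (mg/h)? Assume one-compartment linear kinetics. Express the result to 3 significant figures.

Loading dose = Vd × C = 159.0 × 14 = 2226 mg
Convert clearance: 83.5 mL/min × 60 min/h ÷ 1000 mL/L = 5.010 L/h
Infusion rate = 5.010 L/h × 14 mg/L = 70.14 mg/h

(a) 2230 mg; (b) 70.1 mg/h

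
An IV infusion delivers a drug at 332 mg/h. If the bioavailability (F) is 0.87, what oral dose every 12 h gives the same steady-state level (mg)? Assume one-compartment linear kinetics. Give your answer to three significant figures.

4580 mg

To maintain the same Css, the systemic dosing rate must be unchanged: F·D/τ = infusion rate.
D = rate × τ / F = 332 × 12 / 0.87 = 4579 mg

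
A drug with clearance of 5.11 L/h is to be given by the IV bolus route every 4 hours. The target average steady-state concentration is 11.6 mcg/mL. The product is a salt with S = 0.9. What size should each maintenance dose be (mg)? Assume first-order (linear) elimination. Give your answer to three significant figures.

263 mg

At steady state, dose per interval replaces the amount cleared in that interval: S·D/τ = CL·Css.
D = CL × Css × τ / S = 5.110 × 11.6 × 4 / 0.9 = 263.4 mg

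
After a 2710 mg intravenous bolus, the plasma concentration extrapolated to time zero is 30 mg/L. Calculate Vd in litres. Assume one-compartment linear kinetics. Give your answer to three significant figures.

Immediately after an IV bolus, C₀ = Dose / Vd, so Vd = Dose / C₀.
Vd = 2710 / 30 = 90.33 L

90.3 L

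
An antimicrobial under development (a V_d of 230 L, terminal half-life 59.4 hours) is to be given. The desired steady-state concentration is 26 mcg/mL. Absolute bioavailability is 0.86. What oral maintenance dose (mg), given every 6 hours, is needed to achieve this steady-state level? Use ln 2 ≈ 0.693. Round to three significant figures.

CL = ln 2 · Vd / t½ = 0.693 × 230.0 / 59.4 = 2.683 L/h
D = CL × Css × τ / F = 2.683 × 26 × 6 / 0.86 = 486.7 mg

487 mg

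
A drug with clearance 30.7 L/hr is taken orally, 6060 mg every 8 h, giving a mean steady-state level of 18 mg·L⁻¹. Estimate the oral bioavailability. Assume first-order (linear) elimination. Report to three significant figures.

F·D/τ = CL·Css at steady state → F = CL·Css·τ / D.
F = 30.7 × 18 × 8 / 6060 = 0.730

0.730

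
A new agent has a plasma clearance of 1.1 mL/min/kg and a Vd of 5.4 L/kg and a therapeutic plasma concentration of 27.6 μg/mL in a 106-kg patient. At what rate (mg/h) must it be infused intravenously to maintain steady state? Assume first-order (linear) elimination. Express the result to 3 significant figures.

193 mg/h

CL = 1.1 mL/min/kg × 106 kg = 116.6 mL/min = 116.6 × 60/1000 = 6.996 L/h
R₀ = 6.996 × 27.6 = 193.1 mg/h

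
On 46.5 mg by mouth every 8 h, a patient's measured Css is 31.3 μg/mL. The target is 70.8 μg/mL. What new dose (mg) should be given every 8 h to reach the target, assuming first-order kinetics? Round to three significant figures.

For first-order elimination, Css ∝ F·D/(CL·τ); F and CL are unchanged, so Css ∝ D/τ.
D₂ = D₁ × (Css,target / Css,current) = 46.5 × 70.8/31.3 = 105.2 mg

105 mg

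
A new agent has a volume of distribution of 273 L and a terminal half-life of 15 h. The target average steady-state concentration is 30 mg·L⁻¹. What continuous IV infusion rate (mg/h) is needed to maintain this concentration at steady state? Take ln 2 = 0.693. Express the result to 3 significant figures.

k = 0.693/15 = 0.04620 h⁻¹, so CL = k·Vd = 0.04620 × 273.0 = 12.61 L/h
Infusion rate = CL × Css = 12.61 × 30 = 378.3 mg/h

378 mg/h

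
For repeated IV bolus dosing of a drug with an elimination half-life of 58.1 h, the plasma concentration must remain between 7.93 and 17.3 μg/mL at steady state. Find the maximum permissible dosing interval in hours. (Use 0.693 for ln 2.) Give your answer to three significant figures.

k = 0.693 / t½ = 0.693 / 58.1 = 0.01193 h⁻¹
Between IV bolus doses, concentration decays as C = C₀·e^(−kτ), so C_peak/C_trough = e^(kτ).
τ_max = ln(C_peak/C_trough) / k = ln(17.3/7.93) / 0.01193 = 0.7801 / 0.01193 = 65.39 h

65.4 h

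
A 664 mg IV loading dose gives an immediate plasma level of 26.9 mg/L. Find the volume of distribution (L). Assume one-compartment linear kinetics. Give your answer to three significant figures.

Immediately after an IV bolus, C₀ = Dose / Vd, so Vd = Dose / C₀.
Vd = 664 / 26.9 = 24.68 L

24.7 L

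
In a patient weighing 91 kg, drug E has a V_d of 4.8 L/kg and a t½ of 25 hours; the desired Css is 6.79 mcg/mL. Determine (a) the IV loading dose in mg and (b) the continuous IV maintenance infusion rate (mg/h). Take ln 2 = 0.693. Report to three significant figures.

(a) 2970 mg; (b) 82.2 mg/h

Vd = 4.8 L/kg × 91 kg = 436.8 L
LD = Vd × C = 436.8 × 6.79 = 2966 mg
CL = 0.693 × Vd / t½ = 0.693 × 436.8 / 25 = 12.11 L/h
Infusion rate = CL × Css = 12.11 × 6.79 = 82.23 mg/h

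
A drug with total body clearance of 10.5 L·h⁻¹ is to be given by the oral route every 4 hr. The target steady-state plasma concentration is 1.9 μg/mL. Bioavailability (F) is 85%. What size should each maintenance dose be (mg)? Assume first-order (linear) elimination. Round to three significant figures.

93.9 mg

D = CL × Css × τ / F = 10.50 × 1.9 × 4 / 0.85 = 93.88 mg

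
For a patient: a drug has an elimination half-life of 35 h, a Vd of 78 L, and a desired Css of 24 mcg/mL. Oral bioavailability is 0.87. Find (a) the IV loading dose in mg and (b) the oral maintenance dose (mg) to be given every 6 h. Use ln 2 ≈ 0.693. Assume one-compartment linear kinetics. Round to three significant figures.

(a) 1870 mg; (b) 256 mg

LD = Vd × C = 78.00 × 24 = 1872 mg
CL = 0.693 × Vd / t½ = 0.693 × 78.00 / 35 = 1.544 L/h
D = CL × Css × τ / F = 1.544 × 24 × 6 / 0.87 = 255.6 mg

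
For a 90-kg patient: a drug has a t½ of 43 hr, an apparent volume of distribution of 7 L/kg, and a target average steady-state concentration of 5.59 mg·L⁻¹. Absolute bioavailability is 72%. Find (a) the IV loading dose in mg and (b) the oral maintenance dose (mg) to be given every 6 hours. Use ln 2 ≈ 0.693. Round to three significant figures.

(a) 3520 mg; (b) 473 mg

Total Vd = 7 × 90 = 630.0 L
LD = Vd × C = 630.0 × 5.59 = 3522 mg
CL = 0.693 × Vd / t½ = 0.693 × 630.0 / 43 = 10.15 L/h
D = CL × Css × τ / F = 10.15 × 5.59 × 6 / 0.72 = 472.8 mg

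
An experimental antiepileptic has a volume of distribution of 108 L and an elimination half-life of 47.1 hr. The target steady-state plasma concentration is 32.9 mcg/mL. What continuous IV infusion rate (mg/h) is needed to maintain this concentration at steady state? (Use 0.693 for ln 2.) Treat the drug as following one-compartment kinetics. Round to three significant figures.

CL = 0.693 × Vd / t½ = 0.693 × 108.0 / 47.1 = 1.589 L/h
Infusion rate = CL × Css = 1.589 × 32.9 = 52.28 mg/h

52.3 mg/h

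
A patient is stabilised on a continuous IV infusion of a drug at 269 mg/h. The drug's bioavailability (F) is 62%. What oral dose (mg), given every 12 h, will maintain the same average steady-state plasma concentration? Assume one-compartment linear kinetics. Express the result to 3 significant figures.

To maintain the same Css, the systemic dosing rate must be unchanged: F·D/τ = infusion rate.
D = rate × τ / F = 269 × 12 / 0.62 = 5206 mg

5210 mg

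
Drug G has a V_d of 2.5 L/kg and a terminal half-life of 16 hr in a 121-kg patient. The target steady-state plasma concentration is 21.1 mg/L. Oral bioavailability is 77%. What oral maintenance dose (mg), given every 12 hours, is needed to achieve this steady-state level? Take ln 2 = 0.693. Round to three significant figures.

Total Vd = 2.5 × 121 = 302.5 L
CL = ln 2 · Vd / t½ = 0.693 × 302.5 / 16 = 13.10 L/h
D = CL × Css × τ / F = 13.10 × 21.1 × 12 / 0.77 = 4308 mg

4310 mg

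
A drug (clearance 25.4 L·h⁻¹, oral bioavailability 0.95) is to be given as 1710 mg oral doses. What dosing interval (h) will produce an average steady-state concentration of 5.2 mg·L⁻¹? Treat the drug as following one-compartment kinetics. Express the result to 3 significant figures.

12.3 h

F·D/τ = CL·Css → τ = F·D / (CL·Css).
τ = 0.95 × 1710 / (25.4 × 5.2) = 12.30 h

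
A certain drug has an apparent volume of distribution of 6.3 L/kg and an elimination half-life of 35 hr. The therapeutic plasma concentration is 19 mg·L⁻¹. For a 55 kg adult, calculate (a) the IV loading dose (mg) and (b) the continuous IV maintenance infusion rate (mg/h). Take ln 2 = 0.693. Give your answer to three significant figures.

Vd = 6.3 L/kg × 55 kg = 346.5 L
LD = Vd × C = 346.5 × 19 = 6584 mg
CL = 0.693 × Vd / t½ = 0.693 × 346.5 / 35 = 6.861 L/h
Infusion rate = CL × Css = 6.861 × 19 = 130.4 mg/h

(a) 6580 mg; (b) 130 mg/h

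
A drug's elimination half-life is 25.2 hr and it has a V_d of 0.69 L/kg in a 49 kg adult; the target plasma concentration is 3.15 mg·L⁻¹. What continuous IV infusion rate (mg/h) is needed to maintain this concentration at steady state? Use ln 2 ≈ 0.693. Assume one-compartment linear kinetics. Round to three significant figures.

Vd(total) = 49 kg × 0.69 L/kg = 33.81 L
k = 0.693/25.2 = 0.02750 h⁻¹, so CL = k·Vd = 0.02750 × 33.81 = 0.9298 L/h
Infusion rate = CL × Css = 0.9298 × 3.15 = 2.929 mg/h

2.93 mg/h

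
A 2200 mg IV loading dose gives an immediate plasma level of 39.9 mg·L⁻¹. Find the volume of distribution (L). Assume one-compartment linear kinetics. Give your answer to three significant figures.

Immediately after an IV bolus, C₀ = Dose / Vd, so Vd = Dose / C₀.
Vd = 2200 / 39.9 = 55.14 L

55.1 L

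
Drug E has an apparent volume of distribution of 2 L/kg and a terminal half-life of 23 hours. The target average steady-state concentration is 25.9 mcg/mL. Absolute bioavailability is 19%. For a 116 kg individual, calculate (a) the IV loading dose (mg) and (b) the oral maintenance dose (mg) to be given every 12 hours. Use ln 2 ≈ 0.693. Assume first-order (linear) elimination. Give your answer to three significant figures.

(a) 6010 mg; (b) 11400 mg

Total Vd = 2 × 116 = 232.0 L
LD = Vd × C = 232.0 × 25.9 = 6009 mg
CL = 0.693 × Vd / t½ = 0.693 × 232.0 / 23 = 6.990 L/h
D = CL × Css × τ / F = 6.990 × 25.9 × 12 / 0.19 = 11430 mg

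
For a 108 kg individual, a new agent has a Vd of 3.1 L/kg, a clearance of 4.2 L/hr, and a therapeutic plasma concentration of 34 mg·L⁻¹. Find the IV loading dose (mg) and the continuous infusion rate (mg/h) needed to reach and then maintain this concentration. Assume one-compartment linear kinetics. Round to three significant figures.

Total Vd = 3.1 × 108 = 334.8 L
Loading dose = Vd × C = 334.8 × 34 = 11380 mg
Maintenance: replace elimination → rate = CL × Css = 4.200 × 34 = 142.8 mg/h

(a) 11400 mg; (b) 143 mg/h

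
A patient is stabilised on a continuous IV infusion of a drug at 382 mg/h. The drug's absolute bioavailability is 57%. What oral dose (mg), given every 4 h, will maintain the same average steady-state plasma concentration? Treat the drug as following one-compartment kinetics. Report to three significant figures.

2680 mg

To maintain the same Css, the systemic dosing rate must be unchanged: F·D/τ = infusion rate.
D = rate × τ / F = 382 × 4 / 0.57 = 2681 mg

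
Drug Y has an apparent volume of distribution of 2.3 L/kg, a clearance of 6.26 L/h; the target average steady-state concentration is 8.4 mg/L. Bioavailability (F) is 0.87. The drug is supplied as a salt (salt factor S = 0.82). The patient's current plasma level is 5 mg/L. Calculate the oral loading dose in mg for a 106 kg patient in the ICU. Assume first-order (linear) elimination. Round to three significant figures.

Vd(total) = 106 kg × 2.3 L/kg = 243.8 L
The loading dose fills Vd to the target concentration.
Concentration deficit ΔC = 8.4 − 5 = 3.400 mg/L
LD = Vd × ΔC / F / S = 243.8 × 3.400 / 0.87 / 0.82 = 1162 mg

1160 mg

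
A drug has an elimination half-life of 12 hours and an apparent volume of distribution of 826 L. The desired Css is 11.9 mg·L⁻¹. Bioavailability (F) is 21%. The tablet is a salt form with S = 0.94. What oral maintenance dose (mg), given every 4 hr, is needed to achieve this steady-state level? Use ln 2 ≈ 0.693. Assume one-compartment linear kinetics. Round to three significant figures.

CL = 0.693 × Vd / t½ = 0.693 × 826.0 / 12 = 47.70 L/h
D = CL × Css × τ / F / S = 47.70 × 11.9 × 4 / 0.21 / 0.94 = 11500 mg

11500 mg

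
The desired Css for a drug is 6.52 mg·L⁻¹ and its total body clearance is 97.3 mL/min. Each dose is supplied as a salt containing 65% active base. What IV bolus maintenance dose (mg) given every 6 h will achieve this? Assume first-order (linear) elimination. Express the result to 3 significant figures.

351 mg

CL = 97.3 mL/min × 60/1000 = 5.838 L/h
D = CL × Css × τ / S = 5.838 × 6.52 × 6 / 0.65 = 351.4 mg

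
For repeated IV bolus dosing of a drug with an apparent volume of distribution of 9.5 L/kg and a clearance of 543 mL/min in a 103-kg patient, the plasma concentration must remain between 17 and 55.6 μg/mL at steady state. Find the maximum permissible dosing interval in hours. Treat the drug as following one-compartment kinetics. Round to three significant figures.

Vd = 9.5 L/kg × 103 kg = 978.5 L
CL = 543 mL/min × 60/1000 = 32.58 L/h
k = CL / Vd = 32.58 / 978.5 = 0.03330 h⁻¹
Between IV bolus doses, concentration decays as C = C₀·e^(−kτ), so C_peak/C_trough = e^(kτ).
τ_max = ln(C_peak/C_trough) / k = ln(55.6/17) / 0.03330 = 1.185 / 0.03330 = 35.59 h

35.6 h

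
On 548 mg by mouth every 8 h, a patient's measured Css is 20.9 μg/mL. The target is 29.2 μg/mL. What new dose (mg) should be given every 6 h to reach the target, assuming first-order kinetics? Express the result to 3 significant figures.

For first-order elimination, Css ∝ F·D/(CL·τ); F and CL are unchanged, so Css ∝ D/τ.
D₂ = D₁ × (Css,target / Css,current) × (τ₂/τ₁) = 548 × (29.2/20.9) × (6/8) = 574.2 mg

574 mg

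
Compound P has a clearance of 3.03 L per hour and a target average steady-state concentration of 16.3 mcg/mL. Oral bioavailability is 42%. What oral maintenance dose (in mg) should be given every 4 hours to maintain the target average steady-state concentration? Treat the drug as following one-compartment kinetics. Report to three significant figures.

470 mg

D = CL × Css × τ / F = 3.030 × 16.3 × 4 / 0.42 = 470.4 mg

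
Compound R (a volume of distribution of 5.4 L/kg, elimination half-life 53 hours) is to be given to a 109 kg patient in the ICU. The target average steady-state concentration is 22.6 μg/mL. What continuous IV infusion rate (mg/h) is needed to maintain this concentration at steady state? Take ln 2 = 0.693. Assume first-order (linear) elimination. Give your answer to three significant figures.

174 mg/h

Vd(total) = 109 kg × 5.4 L/kg = 588.6 L
k = 0.693/53 = 0.01308 h⁻¹, so CL = k·Vd = 0.01308 × 588.6 = 7.699 L/h
Infusion rate = CL × Css = 7.699 × 22.6 = 174.0 mg/h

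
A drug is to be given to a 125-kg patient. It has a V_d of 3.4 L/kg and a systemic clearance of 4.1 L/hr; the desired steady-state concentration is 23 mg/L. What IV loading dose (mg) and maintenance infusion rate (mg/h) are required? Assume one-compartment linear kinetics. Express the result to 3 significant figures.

Vd = 3.4 L/kg × 125 kg = 425.0 L
Loading dose = Vd × C = 425.0 × 23 = 9775 mg
Maintenance infusion rate = CL × Css = 4.100 × 23 = 94.30 mg/h

(a) 9780 mg; (b) 94.3 mg/h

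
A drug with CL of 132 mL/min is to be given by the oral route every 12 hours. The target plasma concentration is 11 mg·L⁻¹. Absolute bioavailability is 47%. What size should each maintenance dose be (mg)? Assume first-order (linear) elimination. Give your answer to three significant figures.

2220 mg

Convert clearance: 132 mL/min × 60 min/h ÷ 1000 mL/L = 7.920 L/h
D = CL × Css × τ / F = 7.920 × 11 × 12 / 0.47 = 2224 mg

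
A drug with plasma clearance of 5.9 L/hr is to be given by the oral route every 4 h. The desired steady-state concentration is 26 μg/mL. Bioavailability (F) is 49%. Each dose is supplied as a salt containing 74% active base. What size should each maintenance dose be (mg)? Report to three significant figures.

1690 mg

D = CL × Css × τ / F / S = 5.900 × 26 × 4 / 0.49 / 0.74 = 1692 mg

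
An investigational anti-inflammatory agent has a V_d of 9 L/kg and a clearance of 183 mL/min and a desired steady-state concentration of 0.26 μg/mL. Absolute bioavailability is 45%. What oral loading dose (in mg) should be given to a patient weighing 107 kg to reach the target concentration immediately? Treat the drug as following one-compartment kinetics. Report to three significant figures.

Vd(total) = 107 kg × 9 L/kg = 963.0 L
LD = Vd × C / F = 963.0 × 0.2600 / 0.45 = 556.4 mg

556 mg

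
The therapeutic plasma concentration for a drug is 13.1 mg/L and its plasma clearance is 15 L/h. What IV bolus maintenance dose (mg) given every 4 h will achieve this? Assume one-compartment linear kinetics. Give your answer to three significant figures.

D = CL × Css × τ = 15.00 × 13.1 × 4 = 786.0 mg

786 mg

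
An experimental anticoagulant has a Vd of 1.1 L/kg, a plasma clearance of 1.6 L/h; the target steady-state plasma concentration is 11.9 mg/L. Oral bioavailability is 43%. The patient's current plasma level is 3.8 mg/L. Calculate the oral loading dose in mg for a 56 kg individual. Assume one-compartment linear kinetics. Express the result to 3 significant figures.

Vd(total) = 56 kg × 1.1 L/kg = 61.60 L
LD is governed by Vd — clearance does not enter the loading-dose calculation.
Concentration deficit ΔC = 11.9 − 3.8 = 8.100 mg/L
LD = Vd × ΔC / F = 61.60 × 8.100 / 0.43 = 1160 mg

1160 mg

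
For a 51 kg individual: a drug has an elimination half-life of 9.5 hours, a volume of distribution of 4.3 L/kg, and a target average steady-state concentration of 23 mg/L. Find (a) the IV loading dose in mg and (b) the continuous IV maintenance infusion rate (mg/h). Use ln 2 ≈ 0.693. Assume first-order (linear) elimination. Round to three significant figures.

(a) 5040 mg; (b) 368 mg/h

Vd(total) = 51 kg × 4.3 L/kg = 219.3 L
LD = Vd × C = 219.3 × 23 = 5044 mg
CL = 0.693 × Vd / t½ = 0.693 × 219.3 / 9.5 = 16.00 L/h
Infusion rate = CL × Css = 16.00 × 23 = 368.0 mg/h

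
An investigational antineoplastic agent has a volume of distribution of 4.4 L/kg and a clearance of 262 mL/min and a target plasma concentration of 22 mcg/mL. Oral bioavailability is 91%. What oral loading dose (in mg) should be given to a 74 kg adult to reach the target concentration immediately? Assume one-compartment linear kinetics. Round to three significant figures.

7870 mg

Vd = 4.4 L/kg × 74 kg = 325.6 L
LD = Vd × C / F = 325.6 × 22.00 / 0.91 = 7872 mg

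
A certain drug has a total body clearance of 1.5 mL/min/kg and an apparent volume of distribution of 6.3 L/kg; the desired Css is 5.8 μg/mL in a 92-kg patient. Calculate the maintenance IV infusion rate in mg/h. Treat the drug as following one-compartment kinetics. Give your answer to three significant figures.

CL = 1.5 mL/min/kg × 92 kg = 138.0 mL/min = 138.0 × 60/1000 = 8.280 L/h
Rate = CL × Css = 8.280 × 5.8 = 48.02 mg/h

48.0 mg/h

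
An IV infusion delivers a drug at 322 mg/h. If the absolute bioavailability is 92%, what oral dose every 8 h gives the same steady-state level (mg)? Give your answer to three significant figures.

To maintain the same Css, the systemic dosing rate must be unchanged: F·D/τ = infusion rate.
D = rate × τ / F = 322 × 8 / 0.92 = 2800 mg

2800 mg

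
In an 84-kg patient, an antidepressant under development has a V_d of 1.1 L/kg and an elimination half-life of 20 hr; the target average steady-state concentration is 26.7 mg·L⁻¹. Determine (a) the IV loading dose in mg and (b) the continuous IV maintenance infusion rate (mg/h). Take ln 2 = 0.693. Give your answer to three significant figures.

Vd = 1.1 L/kg × 84 kg = 92.40 L
LD = Vd × C = 92.40 × 26.7 = 2467 mg
CL = 0.693 × Vd / t½ = 0.693 × 92.40 / 20 = 3.202 L/h
Infusion rate = CL × Css = 3.202 × 26.7 = 85.49 mg/h

(a) 2470 mg; (b) 85.5 mg/h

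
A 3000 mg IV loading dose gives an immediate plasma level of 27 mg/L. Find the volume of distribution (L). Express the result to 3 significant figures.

Immediately after an IV bolus, C₀ = Dose / Vd, so Vd = Dose / C₀.
Vd = 3000 / 27 = 111.1 L

111 L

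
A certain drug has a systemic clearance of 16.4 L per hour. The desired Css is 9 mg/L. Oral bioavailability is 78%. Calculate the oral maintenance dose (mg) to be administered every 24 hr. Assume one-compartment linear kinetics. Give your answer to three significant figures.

4540 mg

At steady state, dose per interval replaces the amount cleared in that interval: F·D/τ = CL·Css.
D = CL × Css × τ / F = 16.40 × 9 × 24 / 0.78 = 4542 mg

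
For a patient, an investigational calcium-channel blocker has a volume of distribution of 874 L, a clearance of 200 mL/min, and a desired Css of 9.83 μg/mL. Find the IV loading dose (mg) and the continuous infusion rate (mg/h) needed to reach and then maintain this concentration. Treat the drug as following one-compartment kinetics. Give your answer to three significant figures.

LD = Vd · C_target = 874.0 × 9.83 = 8591 mg
Convert clearance: 200 mL/min × 60 min/h ÷ 1000 mL/L = 12.00 L/h
Infusion rate = 12.00 L/h × 9.83 mg/L = 118.0 mg/h

(a) 8590 mg; (b) 118 mg/h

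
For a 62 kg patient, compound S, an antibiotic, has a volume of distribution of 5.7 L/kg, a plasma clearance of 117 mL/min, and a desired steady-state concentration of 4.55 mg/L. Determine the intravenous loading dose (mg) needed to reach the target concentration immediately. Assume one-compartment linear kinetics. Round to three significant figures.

1610 mg

Total Vd = 5.7 × 62 = 353.4 L
Loading dose depends on Vd (not clearance): it fills the distribution volume.
LD = Vd × C = 353.4 × 4.550 = 1608 mg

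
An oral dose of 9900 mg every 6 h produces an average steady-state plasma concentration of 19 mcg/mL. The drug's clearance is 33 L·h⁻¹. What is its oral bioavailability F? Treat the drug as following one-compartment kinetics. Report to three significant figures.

0.380

F·D/τ = CL·Css at steady state → F = CL·Css·τ / D.
F = 33 × 19 × 6 / 9900 = 0.380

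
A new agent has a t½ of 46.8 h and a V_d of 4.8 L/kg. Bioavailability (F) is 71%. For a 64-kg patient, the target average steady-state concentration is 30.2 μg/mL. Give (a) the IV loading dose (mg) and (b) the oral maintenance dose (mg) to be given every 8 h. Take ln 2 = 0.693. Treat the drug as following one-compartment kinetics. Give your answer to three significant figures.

(a) 9280 mg; (b) 1550 mg

Vd(total) = 64 kg × 4.8 L/kg = 307.2 L
LD = Vd × C = 307.2 × 30.2 = 9277 mg
CL = 0.693 × Vd / t½ = 0.693 × 307.2 / 46.8 = 4.549 L/h
D = CL × Css × τ / F = 4.549 × 30.2 × 8 / 0.71 = 1548 mg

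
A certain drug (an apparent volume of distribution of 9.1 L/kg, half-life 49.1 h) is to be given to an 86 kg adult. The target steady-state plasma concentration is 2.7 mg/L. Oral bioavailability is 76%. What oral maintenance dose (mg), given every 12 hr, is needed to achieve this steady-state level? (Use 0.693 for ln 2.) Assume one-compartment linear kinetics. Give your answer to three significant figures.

471 mg

Vd = 9.1 L/kg × 86 kg = 782.6 L
k = 0.693/49.1 = 0.01411 h⁻¹, so CL = k·Vd = 0.01411 × 782.6 = 11.04 L/h
D = CL × Css × τ / F = 11.04 × 2.7 × 12 / 0.76 = 470.7 mg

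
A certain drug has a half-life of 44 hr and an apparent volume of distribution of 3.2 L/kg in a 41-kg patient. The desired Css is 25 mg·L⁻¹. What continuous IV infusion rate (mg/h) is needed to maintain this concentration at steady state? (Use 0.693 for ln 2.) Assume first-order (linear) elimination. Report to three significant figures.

51.7 mg/h

Vd = 3.2 L/kg × 41 kg = 131.2 L
CL = ln 2 · Vd / t½ = 0.693 × 131.2 / 44 = 2.066 L/h
Infusion rate = CL × Css = 2.066 × 25 = 51.65 mg/h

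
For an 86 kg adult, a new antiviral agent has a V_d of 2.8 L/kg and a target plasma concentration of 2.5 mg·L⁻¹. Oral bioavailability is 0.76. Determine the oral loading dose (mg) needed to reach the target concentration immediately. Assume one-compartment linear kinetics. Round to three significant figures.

792 mg

Total Vd = 2.8 × 86 = 240.8 L
LD = Vd × C / F = 240.8 × 2.500 / 0.76 = 792.1 mg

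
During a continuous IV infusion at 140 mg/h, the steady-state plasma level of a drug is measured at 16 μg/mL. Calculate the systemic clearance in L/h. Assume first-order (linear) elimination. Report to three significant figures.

8.75 L/h

At steady state, infusion rate = CL × Css, so CL = rate / Css.
CL = 140 / 16 = 8.750 L/h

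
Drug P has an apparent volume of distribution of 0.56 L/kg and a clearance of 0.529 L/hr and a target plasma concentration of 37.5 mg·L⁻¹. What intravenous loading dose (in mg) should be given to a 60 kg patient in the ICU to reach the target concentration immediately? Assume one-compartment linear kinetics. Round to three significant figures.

1260 mg

Vd = 0.56 L/kg × 60 kg = 33.60 L
LD = Vd × C = 33.60 × 37.50 = 1260 mg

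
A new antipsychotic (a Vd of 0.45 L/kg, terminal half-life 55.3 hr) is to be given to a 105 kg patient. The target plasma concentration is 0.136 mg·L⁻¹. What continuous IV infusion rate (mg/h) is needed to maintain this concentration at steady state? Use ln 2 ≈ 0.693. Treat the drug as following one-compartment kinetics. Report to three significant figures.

Vd = 0.45 L/kg × 105 kg = 47.25 L
CL = 0.693 × Vd / t½ = 0.693 × 47.25 / 55.3 = 0.5921 L/h
Infusion rate = CL × Css = 0.5921 × 0.136 = 0.08053 mg/h

0.0805 mg/h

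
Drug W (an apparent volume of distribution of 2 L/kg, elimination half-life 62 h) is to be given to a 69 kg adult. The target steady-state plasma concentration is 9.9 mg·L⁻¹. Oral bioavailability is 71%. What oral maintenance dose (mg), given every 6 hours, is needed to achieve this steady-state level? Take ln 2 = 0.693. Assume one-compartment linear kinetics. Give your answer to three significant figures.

129 mg

Vd = 2 L/kg × 69 kg = 138.0 L
CL = ln 2 · Vd / t½ = 0.693 × 138.0 / 62 = 1.542 L/h
D = CL × Css × τ / F = 1.542 × 9.9 × 6 / 0.71 = 129.0 mg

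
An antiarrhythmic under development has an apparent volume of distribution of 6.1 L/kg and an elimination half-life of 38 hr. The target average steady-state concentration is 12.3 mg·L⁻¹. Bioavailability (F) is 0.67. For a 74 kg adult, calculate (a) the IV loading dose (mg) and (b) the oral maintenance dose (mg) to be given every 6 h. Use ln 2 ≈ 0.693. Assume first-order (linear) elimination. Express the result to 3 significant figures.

Vd(total) = 74 kg × 6.1 L/kg = 451.4 L
LD = Vd × C = 451.4 × 12.3 = 5552 mg
CL = 0.693 × Vd / t½ = 0.693 × 451.4 / 38 = 8.232 L/h
D = CL × Css × τ / F = 8.232 × 12.3 × 6 / 0.67 = 906.7 mg

(a) 5550 mg; (b) 907 mg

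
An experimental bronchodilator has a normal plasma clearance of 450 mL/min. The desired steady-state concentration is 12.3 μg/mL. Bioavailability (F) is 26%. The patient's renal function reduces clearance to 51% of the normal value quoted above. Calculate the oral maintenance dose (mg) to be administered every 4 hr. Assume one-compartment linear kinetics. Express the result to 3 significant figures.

CL = 450 mL/min = 450 × 0.06 = 27.00 L/h
Patient clearance = 0.51 × 27.00 = 13.77 L/h
D = CL × Css × τ / F = 13.77 × 12.3 × 4 / 0.26 = 2606 mg

2610 mg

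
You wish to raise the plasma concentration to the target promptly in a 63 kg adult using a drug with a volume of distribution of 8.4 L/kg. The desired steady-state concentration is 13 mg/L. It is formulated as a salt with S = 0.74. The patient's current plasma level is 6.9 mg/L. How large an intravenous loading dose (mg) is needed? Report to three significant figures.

Total Vd = 8.4 × 63 = 529.2 L
The loading dose fills Vd to the target concentration.
Concentration deficit ΔC = 13 − 6.9 = 6.100 mg/L
LD = Vd × ΔC / S = 529.2 × 6.100 / 0.74 = 4362 mg

4360 mg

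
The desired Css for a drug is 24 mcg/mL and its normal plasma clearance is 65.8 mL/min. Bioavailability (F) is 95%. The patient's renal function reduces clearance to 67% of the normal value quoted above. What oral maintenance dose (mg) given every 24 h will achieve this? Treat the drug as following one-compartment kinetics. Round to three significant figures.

1600 mg

CL = 65.8 mL/min = 65.8 × 0.06 = 3.948 L/h
Patient clearance = 0.67 × 3.948 = 2.645 L/h
D = CL × Css × τ / F = 2.645 × 24 × 24 / 0.95 = 1604 mg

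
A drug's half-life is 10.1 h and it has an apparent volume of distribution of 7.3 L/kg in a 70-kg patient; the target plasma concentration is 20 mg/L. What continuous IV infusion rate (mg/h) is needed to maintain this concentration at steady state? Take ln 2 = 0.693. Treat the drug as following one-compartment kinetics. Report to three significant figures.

Vd(total) = 70 kg × 7.3 L/kg = 511.0 L
CL = ln 2 · Vd / t½ = 0.693 × 511.0 / 10.1 = 35.06 L/h
Infusion rate = CL × Css = 35.06 × 20 = 701.2 mg/h

701 mg/h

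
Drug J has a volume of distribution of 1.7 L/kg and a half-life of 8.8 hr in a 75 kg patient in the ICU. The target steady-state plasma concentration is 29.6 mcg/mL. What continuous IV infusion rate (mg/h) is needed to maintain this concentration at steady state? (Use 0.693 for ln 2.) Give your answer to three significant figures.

297 mg/h

Vd = 1.7 L/kg × 75 kg = 127.5 L
k = 0.693/8.8 = 0.07875 h⁻¹, so CL = k·Vd = 0.07875 × 127.5 = 10.04 L/h
Infusion rate = CL × Css = 10.04 × 29.6 = 297.2 mg/h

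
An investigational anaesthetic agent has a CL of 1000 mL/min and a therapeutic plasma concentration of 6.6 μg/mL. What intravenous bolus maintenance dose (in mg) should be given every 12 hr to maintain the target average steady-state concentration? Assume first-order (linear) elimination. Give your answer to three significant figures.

4750 mg

Convert clearance: 1000 mL/min × 60 min/h ÷ 1000 mL/L = 60.00 L/h
D = CL × Css × τ = 60.00 × 6.6 × 12 = 4752 mg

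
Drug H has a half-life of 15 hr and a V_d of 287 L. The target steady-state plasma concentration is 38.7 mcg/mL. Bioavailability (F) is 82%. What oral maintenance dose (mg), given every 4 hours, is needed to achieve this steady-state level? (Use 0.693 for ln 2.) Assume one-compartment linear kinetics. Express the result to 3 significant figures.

2500 mg

CL = 0.693 × Vd / t½ = 0.693 × 287.0 / 15 = 13.26 L/h
D = CL × Css × τ / F = 13.26 × 38.7 × 4 / 0.82 = 2503 mg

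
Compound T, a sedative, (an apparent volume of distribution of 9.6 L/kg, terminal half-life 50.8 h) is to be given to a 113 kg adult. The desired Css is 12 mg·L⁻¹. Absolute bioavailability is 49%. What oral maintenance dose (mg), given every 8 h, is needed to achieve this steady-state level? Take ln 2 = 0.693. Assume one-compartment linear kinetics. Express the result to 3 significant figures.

Vd = 9.6 L/kg × 113 kg = 1085 L
k = 0.693/50.8 = 0.01364 h⁻¹, so CL = k·Vd = 0.01364 × 1085 = 14.80 L/h
D = CL × Css × τ / F = 14.80 × 12 × 8 / 0.49 = 2900 mg

2900 mg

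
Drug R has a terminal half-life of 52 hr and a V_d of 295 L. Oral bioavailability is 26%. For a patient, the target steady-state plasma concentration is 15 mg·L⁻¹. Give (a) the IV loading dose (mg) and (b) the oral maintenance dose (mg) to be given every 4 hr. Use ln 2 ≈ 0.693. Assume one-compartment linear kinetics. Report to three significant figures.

LD = Vd × C = 295.0 × 15 = 4425 mg
CL = 0.693 × Vd / t½ = 0.693 × 295.0 / 52 = 3.931 L/h
D = CL × Css × τ / F = 3.931 × 15 × 4 / 0.26 = 907.2 mg

(a) 4430 mg; (b) 907 mg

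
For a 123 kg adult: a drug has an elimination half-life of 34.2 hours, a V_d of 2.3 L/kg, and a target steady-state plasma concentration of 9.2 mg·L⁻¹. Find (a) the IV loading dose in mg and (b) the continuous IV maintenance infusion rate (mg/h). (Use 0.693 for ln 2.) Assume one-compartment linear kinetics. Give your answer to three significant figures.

(a) 2600 mg; (b) 52.7 mg/h

Vd = 2.3 L/kg × 123 kg = 282.9 L
LD = Vd × C = 282.9 × 9.2 = 2603 mg
CL = 0.693 × Vd / t½ = 0.693 × 282.9 / 34.2 = 5.732 L/h
Infusion rate = CL × Css = 5.732 × 9.2 = 52.73 mg/h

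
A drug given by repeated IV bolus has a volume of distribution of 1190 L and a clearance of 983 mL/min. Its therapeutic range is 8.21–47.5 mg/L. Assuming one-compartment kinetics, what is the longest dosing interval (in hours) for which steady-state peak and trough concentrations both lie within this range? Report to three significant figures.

Convert clearance: 983 mL/min × 60 min/h ÷ 1000 mL/L = 58.98 L/h
k = CL / Vd = 58.98 / 1190 = 0.04956 h⁻¹
Between IV bolus doses, concentration decays as C = C₀·e^(−kτ), so C_peak/C_trough = e^(kτ).
τ_max = ln(C_peak/C_trough) / k = ln(47.5/8.21) / 0.04956 = 1.755 / 0.04956 = 35.41 h

35.4 h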